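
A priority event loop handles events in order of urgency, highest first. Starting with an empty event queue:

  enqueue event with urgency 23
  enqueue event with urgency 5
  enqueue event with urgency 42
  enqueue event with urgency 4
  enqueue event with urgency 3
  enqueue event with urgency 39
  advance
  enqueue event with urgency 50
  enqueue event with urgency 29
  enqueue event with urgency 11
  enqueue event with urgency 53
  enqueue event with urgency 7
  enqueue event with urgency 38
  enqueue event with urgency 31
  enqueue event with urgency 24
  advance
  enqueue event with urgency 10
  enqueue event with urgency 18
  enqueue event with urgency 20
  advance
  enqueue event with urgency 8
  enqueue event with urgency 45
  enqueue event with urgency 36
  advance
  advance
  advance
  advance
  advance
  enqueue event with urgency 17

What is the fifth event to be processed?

insert 23 → {23}
insert 5 → {23, 5}
insert 42 → {42, 23, 5}
insert 4 → {42, 23, 5, 4}
insert 3 → {42, 23, 5, 4, 3}
insert 39 → {42, 39, 23, 5, 4, 3}
advance → 42; now {39, 23, 5, 4, 3}
insert 50 → {50, 39, 23, 5, 4, 3}
insert 29 → {50, 39, 29, 23, 5, 4, 3}
insert 11 → {50, 39, 29, 23, 11, 5, 4, 3}
insert 53 → {53, 50, 39, 29, 23, 11, 5, 4, 3}
insert 7 → {53, 50, 39, 29, 23, 11, 7, 5, 4, 3}
insert 38 → {53, 50, 39, 38, 29, 23, 11, 7, 5, 4, 3}
insert 31 → {53, 50, 39, 38, 31, 29, 23, 11, 7, 5, 4, 3}
insert 24 → {53, 50, 39, 38, 31, 29, 24, 23, 11, 7, 5, 4, 3}
advance → 53; now {50, 39, 38, 31, 29, 24, 23, 11, 7, 5, 4, 3}
insert 10 → {50, 39, 38, 31, 29, 24, 23, 11, 10, 7, 5, 4, 3}
insert 18 → {50, 39, 38, 31, 29, 24, 23, 18, 11, 10, 7, 5, 4, 3}
insert 20 → {50, 39, 38, 31, 29, 24, 23, 20, 18, 11, 10, 7, 5, 4, 3}
advance → 50; now {39, 38, 31, 29, 24, 23, 20, 18, 11, 10, 7, 5, 4, 3}
insert 8 → {39, 38, 31, 29, 24, 23, 20, 18, 11, 10, 8, 7, 5, 4, 3}
insert 45 → {45, 39, 38, 31, 29, 24, 23, 20, 18, 11, 10, 8, 7, 5, 4, 3}
insert 36 → {45, 39, 38, 36, 31, 29, 24, 23, 20, 18, 11, 10, 8, 7, 5, 4, 3}
advance → 45; now {39, 38, 36, 31, 29, 24, 23, 20, 18, 11, 10, 8, 7, 5, 4, 3}
advance → 39; now {38, 36, 31, 29, 24, 23, 20, 18, 11, 10, 8, 7, 5, 4, 3}
advance → 38; now {36, 31, 29, 24, 23, 20, 18, 11, 10, 8, 7, 5, 4, 3}
advance → 36; now {31, 29, 24, 23, 20, 18, 11, 10, 8, 7, 5, 4, 3}
advance → 31; now {29, 24, 23, 20, 18, 11, 10, 8, 7, 5, 4, 3}
insert 17 → {29, 24, 23, 20, 18, 17, 11, 10, 8, 7, 5, 4, 3}

39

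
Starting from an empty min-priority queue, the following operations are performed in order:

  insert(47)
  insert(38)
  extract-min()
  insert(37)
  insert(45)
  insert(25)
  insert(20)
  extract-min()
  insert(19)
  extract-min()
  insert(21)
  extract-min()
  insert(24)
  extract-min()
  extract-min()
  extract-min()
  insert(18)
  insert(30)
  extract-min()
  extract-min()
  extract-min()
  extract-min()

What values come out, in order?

38, 20, 19, 21, 24, 25, 37, 18, 30, 45, 47

insert 47 → {47}
insert 38 → {38, 47}
extract-min → 38; now {47}
insert 37 → {37, 47}
insert 45 → {37, 45, 47}
insert 25 → {25, 37, 45, 47}
insert 20 → {20, 25, 37, 45, 47}
extract-min → 20; now {25, 37, 45, 47}
insert 19 → {19, 25, 37, 45, 47}
extract-min → 19; now {25, 37, 45, 47}
insert 21 → {21, 25, 37, 45, 47}
extract-min → 21; now {25, 37, 45, 47}
insert 24 → {24, 25, 37, 45, 47}
extract-min → 24; now {25, 37, 45, 47}
extract-min → 25; now {37, 45, 47}
extract-min → 37; now {45, 47}
insert 18 → {18, 45, 47}
insert 30 → {18, 30, 45, 47}
extract-min → 18; now {30, 45, 47}
extract-min → 30; now {45, 47}
extract-min → 45; now {47}
extract-min → 47; now {}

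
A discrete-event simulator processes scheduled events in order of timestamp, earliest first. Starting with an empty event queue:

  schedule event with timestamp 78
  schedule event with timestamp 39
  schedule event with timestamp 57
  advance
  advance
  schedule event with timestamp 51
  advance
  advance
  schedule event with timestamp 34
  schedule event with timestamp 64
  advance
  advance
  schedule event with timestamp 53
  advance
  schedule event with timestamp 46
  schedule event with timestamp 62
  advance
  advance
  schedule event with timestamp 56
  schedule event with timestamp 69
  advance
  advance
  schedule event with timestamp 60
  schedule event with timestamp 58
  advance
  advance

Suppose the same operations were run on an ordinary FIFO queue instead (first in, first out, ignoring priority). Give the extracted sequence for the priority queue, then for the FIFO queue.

priority queue: 39, 57, 51, 78, 34, 64, 53, 46, 62, 56, 69, 58, 60; FIFO queue: 78, 39, 57, 51, 34, 64, 53, 46, 62, 56, 69, 60, 58

insert 78 → {78}
insert 39 → {39, 78}
insert 57 → {39, 57, 78}
advance → 39; now {57, 78}
advance → 57; now {78}
insert 51 → {51, 78}
advance → 51; now {78}
advance → 78; now {}
insert 34 → {34}
insert 64 → {34, 64}
advance → 34; now {64}
advance → 64; now {}
insert 53 → {53}
advance → 53; now {}
insert 46 → {46}
insert 62 → {46, 62}
advance → 46; now {62}
advance → 62; now {}
insert 56 → {56}
insert 69 → {56, 69}
advance → 56; now {69}
advance → 69; now {}
insert 60 → {60}
insert 58 → {58, 60}
advance → 58; now {60}
advance → 60; now {}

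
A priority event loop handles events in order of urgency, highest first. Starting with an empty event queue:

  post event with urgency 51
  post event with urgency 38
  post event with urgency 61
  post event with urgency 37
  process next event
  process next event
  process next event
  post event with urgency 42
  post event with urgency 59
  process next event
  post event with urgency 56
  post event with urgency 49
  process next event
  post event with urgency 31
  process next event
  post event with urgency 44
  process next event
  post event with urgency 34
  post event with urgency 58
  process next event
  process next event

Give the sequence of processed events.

insert 51 → {51}
insert 38 → {51, 38}
insert 61 → {61, 51, 38}
insert 37 → {61, 51, 38, 37}
process next event → 61; now {51, 38, 37}
process next event → 51; now {38, 37}
process next event → 38; now {37}
insert 42 → {42, 37}
insert 59 → {59, 42, 37}
process next event → 59; now {42, 37}
insert 56 → {56, 42, 37}
insert 49 → {56, 49, 42, 37}
process next event → 56; now {49, 42, 37}
insert 31 → {49, 42, 37, 31}
process next event → 49; now {42, 37, 31}
insert 44 → {44, 42, 37, 31}
process next event → 44; now {42, 37, 31}
insert 34 → {42, 37, 34, 31}
insert 58 → {58, 42, 37, 34, 31}
process next event → 58; now {42, 37, 34, 31}
process next event → 42; now {37, 34, 31}

61, 51, 38, 59, 56, 49, 44, 58, 42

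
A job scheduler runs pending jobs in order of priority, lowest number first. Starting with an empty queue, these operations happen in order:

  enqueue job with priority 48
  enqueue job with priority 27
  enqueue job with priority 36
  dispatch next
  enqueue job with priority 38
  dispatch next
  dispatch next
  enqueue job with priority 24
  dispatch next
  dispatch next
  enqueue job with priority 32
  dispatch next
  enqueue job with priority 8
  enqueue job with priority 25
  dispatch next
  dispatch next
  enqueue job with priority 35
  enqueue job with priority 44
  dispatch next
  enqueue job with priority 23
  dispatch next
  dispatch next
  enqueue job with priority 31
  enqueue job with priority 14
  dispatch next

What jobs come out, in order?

27, 36, 38, 24, 48, 32, 8, 25, 35, 23, 44, 14

insert 48 → {48}
insert 27 → {27, 48}
insert 36 → {27, 36, 48}
dispatch next → 27; now {36, 48}
insert 38 → {36, 38, 48}
dispatch next → 36; now {38, 48}
dispatch next → 38; now {48}
insert 24 → {24, 48}
dispatch next → 24; now {48}
dispatch next → 48; now {}
insert 32 → {32}
dispatch next → 32; now {}
insert 8 → {8}
insert 25 → {8, 25}
dispatch next → 8; now {25}
dispatch next → 25; now {}
insert 35 → {35}
insert 44 → {35, 44}
dispatch next → 35; now {44}
insert 23 → {23, 44}
dispatch next → 23; now {44}
dispatch next → 44; now {}
insert 31 → {31}
insert 14 → {14, 31}
dispatch next → 14; now {31}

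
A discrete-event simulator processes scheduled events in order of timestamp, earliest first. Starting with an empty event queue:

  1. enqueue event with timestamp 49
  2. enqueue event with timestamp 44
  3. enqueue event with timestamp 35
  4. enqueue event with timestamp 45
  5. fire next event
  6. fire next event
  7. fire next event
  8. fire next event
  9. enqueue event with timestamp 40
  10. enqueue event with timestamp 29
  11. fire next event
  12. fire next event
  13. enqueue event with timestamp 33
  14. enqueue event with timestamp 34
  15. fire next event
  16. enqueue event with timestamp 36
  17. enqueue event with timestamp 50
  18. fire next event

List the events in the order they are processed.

insert 49 → {49}
insert 44 → {44, 49}
insert 35 → {35, 44, 49}
insert 45 → {35, 44, 45, 49}
fire next event → 35; now {44, 45, 49}
fire next event → 44; now {45, 49}
fire next event → 45; now {49}
fire next event → 49; now {}
insert 40 → {40}
insert 29 → {29, 40}
fire next event → 29; now {40}
fire next event → 40; now {}
insert 33 → {33}
insert 34 → {33, 34}
fire next event → 33; now {34}
insert 36 → {34, 36}
insert 50 → {34, 36, 50}
fire next event → 34; now {36, 50}

[35, 44, 45, 49, 29, 40, 33, 34]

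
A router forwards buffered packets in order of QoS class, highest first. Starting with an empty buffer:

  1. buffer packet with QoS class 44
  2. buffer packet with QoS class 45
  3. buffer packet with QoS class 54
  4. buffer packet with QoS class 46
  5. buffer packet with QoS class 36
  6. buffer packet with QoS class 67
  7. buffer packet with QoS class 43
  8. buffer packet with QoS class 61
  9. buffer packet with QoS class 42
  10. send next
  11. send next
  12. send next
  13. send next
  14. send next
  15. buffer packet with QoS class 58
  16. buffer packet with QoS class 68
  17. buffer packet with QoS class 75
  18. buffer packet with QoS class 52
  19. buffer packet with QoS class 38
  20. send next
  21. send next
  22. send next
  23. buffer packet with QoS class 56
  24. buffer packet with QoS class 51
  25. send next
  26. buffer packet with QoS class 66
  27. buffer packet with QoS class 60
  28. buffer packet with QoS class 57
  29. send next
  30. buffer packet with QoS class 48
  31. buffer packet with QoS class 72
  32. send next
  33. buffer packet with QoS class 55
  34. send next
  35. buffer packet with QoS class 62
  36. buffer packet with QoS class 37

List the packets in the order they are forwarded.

[67, 61, 54, 46, 45, 75, 68, 58, 56, 66, 72, 60]

insert 44 → {44}
insert 45 → {45, 44}
insert 54 → {54, 45, 44}
insert 46 → {54, 46, 45, 44}
insert 36 → {54, 46, 45, 44, 36}
insert 67 → {67, 54, 46, 45, 44, 36}
insert 43 → {67, 54, 46, 45, 44, 43, 36}
insert 61 → {67, 61, 54, 46, 45, 44, 43, 36}
insert 42 → {67, 61, 54, 46, 45, 44, 43, 42, 36}
send next → 67; now {61, 54, 46, 45, 44, 43, 42, 36}
send next → 61; now {54, 46, 45, 44, 43, 42, 36}
send next → 54; now {46, 45, 44, 43, 42, 36}
send next → 46; now {45, 44, 43, 42, 36}
send next → 45; now {44, 43, 42, 36}
insert 58 → {58, 44, 43, 42, 36}
insert 68 → {68, 58, 44, 43, 42, 36}
insert 75 → {75, 68, 58, 44, 43, 42, 36}
insert 52 → {75, 68, 58, 52, 44, 43, 42, 36}
insert 38 → {75, 68, 58, 52, 44, 43, 42, 38, 36}
send next → 75; now {68, 58, 52, 44, 43, 42, 38, 36}
send next → 68; now {58, 52, 44, 43, 42, 38, 36}
send next → 58; now {52, 44, 43, 42, 38, 36}
insert 56 → {56, 52, 44, 43, 42, 38, 36}
insert 51 → {56, 52, 51, 44, 43, 42, 38, 36}
send next → 56; now {52, 51, 44, 43, 42, 38, 36}
insert 66 → {66, 52, 51, 44, 43, 42, 38, 36}
insert 60 → {66, 60, 52, 51, 44, 43, 42, 38, 36}
insert 57 → {66, 60, 57, 52, 51, 44, 43, 42, 38, 36}
send next → 66; now {60, 57, 52, 51, 44, 43, 42, 38, 36}
insert 48 → {60, 57, 52, 51, 48, 44, 43, 42, 38, 36}
insert 72 → {72, 60, 57, 52, 51, 48, 44, 43, 42, 38, 36}
send next → 72; now {60, 57, 52, 51, 48, 44, 43, 42, 38, 36}
insert 55 → {60, 57, 55, 52, 51, 48, 44, 43, 42, 38, 36}
send next → 60; now {57, 55, 52, 51, 48, 44, 43, 42, 38, 36}
insert 62 → {62, 57, 55, 52, 51, 48, 44, 43, 42, 38, 36}
insert 37 → {62, 57, 55, 52, 51, 48, 44, 43, 42, 38, 37, 36}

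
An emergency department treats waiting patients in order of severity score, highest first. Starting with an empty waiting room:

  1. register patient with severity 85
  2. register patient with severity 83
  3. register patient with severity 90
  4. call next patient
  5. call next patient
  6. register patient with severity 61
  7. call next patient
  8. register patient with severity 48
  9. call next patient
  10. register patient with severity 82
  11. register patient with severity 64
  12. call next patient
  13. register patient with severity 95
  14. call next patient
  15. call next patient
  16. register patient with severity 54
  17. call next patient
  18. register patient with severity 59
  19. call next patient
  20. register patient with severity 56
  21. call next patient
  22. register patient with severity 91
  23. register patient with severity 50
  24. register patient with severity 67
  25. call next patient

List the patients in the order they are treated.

insert 85 → {85}
insert 83 → {85, 83}
insert 90 → {90, 85, 83}
call next patient → 90; now {85, 83}
call next patient → 85; now {83}
insert 61 → {83, 61}
call next patient → 83; now {61}
insert 48 → {61, 48}
call next patient → 61; now {48}
insert 82 → {82, 48}
insert 64 → {82, 64, 48}
call next patient → 82; now {64, 48}
insert 95 → {95, 64, 48}
call next patient → 95; now {64, 48}
call next patient → 64; now {48}
insert 54 → {54, 48}
call next patient → 54; now {48}
insert 59 → {59, 48}
call next patient → 59; now {48}
insert 56 → {56, 48}
call next patient → 56; now {48}
insert 91 → {91, 48}
insert 50 → {91, 50, 48}
insert 67 → {91, 67, 50, 48}
call next patient → 91; now {67, 50, 48}

90, 85, 83, 61, 82, 95, 64, 54, 59, 56, 91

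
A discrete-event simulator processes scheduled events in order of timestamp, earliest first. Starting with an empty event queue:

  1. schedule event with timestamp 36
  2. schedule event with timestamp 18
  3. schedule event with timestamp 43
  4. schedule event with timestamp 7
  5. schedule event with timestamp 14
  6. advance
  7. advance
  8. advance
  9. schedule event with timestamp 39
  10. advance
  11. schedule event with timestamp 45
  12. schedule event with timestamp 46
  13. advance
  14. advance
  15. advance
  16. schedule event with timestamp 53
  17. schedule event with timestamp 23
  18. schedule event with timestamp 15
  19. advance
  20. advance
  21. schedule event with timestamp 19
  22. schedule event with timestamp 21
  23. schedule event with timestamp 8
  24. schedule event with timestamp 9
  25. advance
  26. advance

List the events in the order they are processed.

7 → 14 → 18 → 36 → 39 → 43 → 45 → 15 → 23 → 8 → 9

insert 36 → {36}
insert 18 → {18, 36}
insert 43 → {18, 36, 43}
insert 7 → {7, 18, 36, 43}
insert 14 → {7, 14, 18, 36, 43}
advance → 7; now {14, 18, 36, 43}
advance → 14; now {18, 36, 43}
advance → 18; now {36, 43}
insert 39 → {36, 39, 43}
advance → 36; now {39, 43}
insert 45 → {39, 43, 45}
insert 46 → {39, 43, 45, 46}
advance → 39; now {43, 45, 46}
advance → 43; now {45, 46}
advance → 45; now {46}
insert 53 → {46, 53}
insert 23 → {23, 46, 53}
insert 15 → {15, 23, 46, 53}
advance → 15; now {23, 46, 53}
advance → 23; now {46, 53}
insert 19 → {19, 46, 53}
insert 21 → {19, 21, 46, 53}
insert 8 → {8, 19, 21, 46, 53}
insert 9 → {8, 9, 19, 21, 46, 53}
advance → 8; now {9, 19, 21, 46, 53}
advance → 9; now {19, 21, 46, 53}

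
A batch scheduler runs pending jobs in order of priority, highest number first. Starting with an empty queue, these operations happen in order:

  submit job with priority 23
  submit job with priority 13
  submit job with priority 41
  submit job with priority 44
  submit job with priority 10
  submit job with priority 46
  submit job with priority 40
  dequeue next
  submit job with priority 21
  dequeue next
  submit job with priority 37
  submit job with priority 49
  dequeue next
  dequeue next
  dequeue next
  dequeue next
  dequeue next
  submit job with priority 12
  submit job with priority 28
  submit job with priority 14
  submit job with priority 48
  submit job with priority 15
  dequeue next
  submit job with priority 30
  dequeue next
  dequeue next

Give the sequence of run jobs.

[46, 44, 49, 41, 40, 37, 23, 48, 30, 28]

insert 23 → {23}
insert 13 → {23, 13}
insert 41 → {41, 23, 13}
insert 44 → {44, 41, 23, 13}
insert 10 → {44, 41, 23, 13, 10}
insert 46 → {46, 44, 41, 23, 13, 10}
insert 40 → {46, 44, 41, 40, 23, 13, 10}
dequeue next → 46; now {44, 41, 40, 23, 13, 10}
insert 21 → {44, 41, 40, 23, 21, 13, 10}
dequeue next → 44; now {41, 40, 23, 21, 13, 10}
insert 37 → {41, 40, 37, 23, 21, 13, 10}
insert 49 → {49, 41, 40, 37, 23, 21, 13, 10}
dequeue next → 49; now {41, 40, 37, 23, 21, 13, 10}
dequeue next → 41; now {40, 37, 23, 21, 13, 10}
dequeue next → 40; now {37, 23, 21, 13, 10}
dequeue next → 37; now {23, 21, 13, 10}
dequeue next → 23; now {21, 13, 10}
insert 12 → {21, 13, 12, 10}
insert 28 → {28, 21, 13, 12, 10}
insert 14 → {28, 21, 14, 13, 12, 10}
insert 48 → {48, 28, 21, 14, 13, 12, 10}
insert 15 → {48, 28, 21, 15, 14, 13, 12, 10}
dequeue next → 48; now {28, 21, 15, 14, 13, 12, 10}
insert 30 → {30, 28, 21, 15, 14, 13, 12, 10}
dequeue next → 30; now {28, 21, 15, 14, 13, 12, 10}
dequeue next → 28; now {21, 15, 14, 13, 12, 10}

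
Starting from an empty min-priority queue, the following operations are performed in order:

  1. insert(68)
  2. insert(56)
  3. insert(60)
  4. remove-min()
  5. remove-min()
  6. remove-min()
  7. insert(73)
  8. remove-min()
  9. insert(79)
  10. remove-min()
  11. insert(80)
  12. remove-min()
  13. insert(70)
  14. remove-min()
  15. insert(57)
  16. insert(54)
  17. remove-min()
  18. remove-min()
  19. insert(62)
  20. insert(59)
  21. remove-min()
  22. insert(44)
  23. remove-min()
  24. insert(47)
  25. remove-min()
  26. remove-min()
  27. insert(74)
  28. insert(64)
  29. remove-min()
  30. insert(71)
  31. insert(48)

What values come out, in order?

insert 68 → {68}
insert 56 → {56, 68}
insert 60 → {56, 60, 68}
remove-min → 56; now {60, 68}
remove-min → 60; now {68}
remove-min → 68; now {}
insert 73 → {73}
remove-min → 73; now {}
insert 79 → {79}
remove-min → 79; now {}
insert 80 → {80}
remove-min → 80; now {}
insert 70 → {70}
remove-min → 70; now {}
insert 57 → {57}
insert 54 → {54, 57}
remove-min → 54; now {57}
remove-min → 57; now {}
insert 62 → {62}
insert 59 → {59, 62}
remove-min → 59; now {62}
insert 44 → {44, 62}
remove-min → 44; now {62}
insert 47 → {47, 62}
remove-min → 47; now {62}
remove-min → 62; now {}
insert 74 → {74}
insert 64 → {64, 74}
remove-min → 64; now {74}
insert 71 → {71, 74}
insert 48 → {48, 71, 74}

[56, 60, 68, 73, 79, 80, 70, 54, 57, 59, 44, 47, 62, 64]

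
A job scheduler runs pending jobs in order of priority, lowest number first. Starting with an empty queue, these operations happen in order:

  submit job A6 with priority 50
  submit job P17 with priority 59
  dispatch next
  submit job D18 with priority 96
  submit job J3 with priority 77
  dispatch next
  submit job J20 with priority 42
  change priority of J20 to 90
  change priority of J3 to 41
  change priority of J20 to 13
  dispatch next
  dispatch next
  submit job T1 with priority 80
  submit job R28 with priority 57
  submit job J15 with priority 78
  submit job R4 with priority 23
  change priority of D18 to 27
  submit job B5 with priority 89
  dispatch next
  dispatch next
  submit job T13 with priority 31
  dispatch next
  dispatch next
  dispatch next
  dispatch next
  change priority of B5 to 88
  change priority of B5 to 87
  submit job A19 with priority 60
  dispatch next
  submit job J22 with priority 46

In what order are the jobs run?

A6, P17, J20, J3, R4, D18, T13, R28, J15, T1, A19

add A6 (priority 50) → {A6:50}
add P17 (priority 59) → {A6:50, P17:59}
dispatch next → A6; now {P17:59}
add D18 (priority 96) → {P17:59, D18:96}
add J3 (priority 77) → {P17:59, J3:77, D18:96}
dispatch next → P17; now {J3:77, D18:96}
add J20 (priority 42) → {J20:42, J3:77, D18:96}
update J20 to priority 90 → {J3:77, J20:90, D18:96}
update J3 to priority 41 → {J3:41, J20:90, D18:96}
update J20 to priority 13 → {J20:13, J3:41, D18:96}
dispatch next → J20; now {J3:41, D18:96}
dispatch next → J3; now {D18:96}
add T1 (priority 80) → {T1:80, D18:96}
add R28 (priority 57) → {R28:57, T1:80, D18:96}
add J15 (priority 78) → {R28:57, J15:78, T1:80, D18:96}
add R4 (priority 23) → {R4:23, R28:57, J15:78, T1:80, D18:96}
update D18 to priority 27 → {R4:23, D18:27, R28:57, J15:78, T1:80}
add B5 (priority 89) → {R4:23, D18:27, R28:57, J15:78, T1:80, B5:89}
dispatch next → R4; now {D18:27, R28:57, J15:78, T1:80, B5:89}
dispatch next → D18; now {R28:57, J15:78, T1:80, B5:89}
add T13 (priority 31) → {T13:31, R28:57, J15:78, T1:80, B5:89}
dispatch next → T13; now {R28:57, J15:78, T1:80, B5:89}
dispatch next → R28; now {J15:78, T1:80, B5:89}
dispatch next → J15; now {T1:80, B5:89}
dispatch next → T1; now {B5:89}
update B5 to priority 88 → {B5:88}
update B5 to priority 87 → {B5:87}
add A19 (priority 60) → {A19:60, B5:87}
dispatch next → A19; now {B5:87}
add J22 (priority 46) → {J22:46, B5:87}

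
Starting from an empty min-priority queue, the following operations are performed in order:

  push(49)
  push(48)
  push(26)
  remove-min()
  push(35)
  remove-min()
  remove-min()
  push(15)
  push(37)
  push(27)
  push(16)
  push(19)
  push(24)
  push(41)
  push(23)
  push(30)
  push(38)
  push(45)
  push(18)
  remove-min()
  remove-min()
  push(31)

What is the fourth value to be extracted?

insert 49 → {49}
insert 48 → {48, 49}
insert 26 → {26, 48, 49}
remove-min → 26; now {48, 49}
insert 35 → {35, 48, 49}
remove-min → 35; now {48, 49}
remove-min → 48; now {49}
insert 15 → {15, 49}
insert 37 → {15, 37, 49}
insert 27 → {15, 27, 37, 49}
insert 16 → {15, 16, 27, 37, 49}
insert 19 → {15, 16, 19, 27, 37, 49}
insert 24 → {15, 16, 19, 24, 27, 37, 49}
insert 41 → {15, 16, 19, 24, 27, 37, 41, 49}
insert 23 → {15, 16, 19, 23, 24, 27, 37, 41, 49}
insert 30 → {15, 16, 19, 23, 24, 27, 30, 37, 41, 49}
insert 38 → {15, 16, 19, 23, 24, 27, 30, 37, 38, 41, 49}
insert 45 → {15, 16, 19, 23, 24, 27, 30, 37, 38, 41, 45, 49}
insert 18 → {15, 16, 18, 19, 23, 24, 27, 30, 37, 38, 41, 45, 49}
remove-min → 15; now {16, 18, 19, 23, 24, 27, 30, 37, 38, 41, 45, 49}
remove-min → 16; now {18, 19, 23, 24, 27, 30, 37, 38, 41, 45, 49}
insert 31 → {18, 19, 23, 24, 27, 30, 31, 37, 38, 41, 45, 49}

15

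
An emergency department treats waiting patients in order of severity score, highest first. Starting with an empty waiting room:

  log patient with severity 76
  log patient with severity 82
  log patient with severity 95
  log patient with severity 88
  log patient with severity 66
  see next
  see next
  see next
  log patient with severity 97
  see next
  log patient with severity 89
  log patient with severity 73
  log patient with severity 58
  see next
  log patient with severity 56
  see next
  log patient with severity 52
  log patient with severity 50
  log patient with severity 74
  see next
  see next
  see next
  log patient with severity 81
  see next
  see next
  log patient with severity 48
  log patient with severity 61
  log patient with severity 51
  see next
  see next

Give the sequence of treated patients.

insert 76 → {76}
insert 82 → {82, 76}
insert 95 → {95, 82, 76}
insert 88 → {95, 88, 82, 76}
insert 66 → {95, 88, 82, 76, 66}
see next → 95; now {88, 82, 76, 66}
see next → 88; now {82, 76, 66}
see next → 82; now {76, 66}
insert 97 → {97, 76, 66}
see next → 97; now {76, 66}
insert 89 → {89, 76, 66}
insert 73 → {89, 76, 73, 66}
insert 58 → {89, 76, 73, 66, 58}
see next → 89; now {76, 73, 66, 58}
insert 56 → {76, 73, 66, 58, 56}
see next → 76; now {73, 66, 58, 56}
insert 52 → {73, 66, 58, 56, 52}
insert 50 → {73, 66, 58, 56, 52, 50}
insert 74 → {74, 73, 66, 58, 56, 52, 50}
see next → 74; now {73, 66, 58, 56, 52, 50}
see next → 73; now {66, 58, 56, 52, 50}
see next → 66; now {58, 56, 52, 50}
insert 81 → {81, 58, 56, 52, 50}
see next → 81; now {58, 56, 52, 50}
see next → 58; now {56, 52, 50}
insert 48 → {56, 52, 50, 48}
insert 61 → {61, 56, 52, 50, 48}
insert 51 → {61, 56, 52, 51, 50, 48}
see next → 61; now {56, 52, 51, 50, 48}
see next → 56; now {52, 51, 50, 48}

95, 88, 82, 97, 89, 76, 74, 73, 66, 81, 58, 61, 56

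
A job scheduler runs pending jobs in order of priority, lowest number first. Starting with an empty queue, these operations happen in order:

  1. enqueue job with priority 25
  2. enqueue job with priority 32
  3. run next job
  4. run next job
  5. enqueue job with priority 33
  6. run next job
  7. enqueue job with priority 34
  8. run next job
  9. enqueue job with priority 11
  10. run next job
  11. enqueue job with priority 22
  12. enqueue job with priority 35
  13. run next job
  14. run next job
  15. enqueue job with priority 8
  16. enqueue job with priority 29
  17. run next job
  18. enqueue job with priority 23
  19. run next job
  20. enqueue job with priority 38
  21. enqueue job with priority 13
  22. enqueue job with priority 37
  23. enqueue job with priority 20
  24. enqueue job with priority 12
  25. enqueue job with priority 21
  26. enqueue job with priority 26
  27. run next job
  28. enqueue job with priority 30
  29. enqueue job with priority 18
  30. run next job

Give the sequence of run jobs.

insert 25 → {25}
insert 32 → {25, 32}
run next job → 25; now {32}
run next job → 32; now {}
insert 33 → {33}
run next job → 33; now {}
insert 34 → {34}
run next job → 34; now {}
insert 11 → {11}
run next job → 11; now {}
insert 22 → {22}
insert 35 → {22, 35}
run next job → 22; now {35}
run next job → 35; now {}
insert 8 → {8}
insert 29 → {8, 29}
run next job → 8; now {29}
insert 23 → {23, 29}
run next job → 23; now {29}
insert 38 → {29, 38}
insert 13 → {13, 29, 38}
insert 37 → {13, 29, 37, 38}
insert 20 → {13, 20, 29, 37, 38}
insert 12 → {12, 13, 20, 29, 37, 38}
insert 21 → {12, 13, 20, 21, 29, 37, 38}
insert 26 → {12, 13, 20, 21, 26, 29, 37, 38}
run next job → 12; now {13, 20, 21, 26, 29, 37, 38}
insert 30 → {13, 20, 21, 26, 29, 30, 37, 38}
insert 18 → {13, 18, 20, 21, 26, 29, 30, 37, 38}
run next job → 13; now {18, 20, 21, 26, 29, 30, 37, 38}

25, 32, 33, 34, 11, 22, 35, 8, 23, 12, 13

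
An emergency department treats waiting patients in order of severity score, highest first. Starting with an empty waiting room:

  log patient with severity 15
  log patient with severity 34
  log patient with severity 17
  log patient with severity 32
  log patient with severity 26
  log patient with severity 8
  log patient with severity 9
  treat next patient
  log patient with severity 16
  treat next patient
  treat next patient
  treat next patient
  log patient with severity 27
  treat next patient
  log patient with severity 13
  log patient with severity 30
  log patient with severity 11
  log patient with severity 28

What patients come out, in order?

34, 32, 26, 17, 27

insert 15 → {15}
insert 34 → {34, 15}
insert 17 → {34, 17, 15}
insert 32 → {34, 32, 17, 15}
insert 26 → {34, 32, 26, 17, 15}
insert 8 → {34, 32, 26, 17, 15, 8}
insert 9 → {34, 32, 26, 17, 15, 9, 8}
treat next patient → 34; now {32, 26, 17, 15, 9, 8}
insert 16 → {32, 26, 17, 16, 15, 9, 8}
treat next patient → 32; now {26, 17, 16, 15, 9, 8}
treat next patient → 26; now {17, 16, 15, 9, 8}
treat next patient → 17; now {16, 15, 9, 8}
insert 27 → {27, 16, 15, 9, 8}
treat next patient → 27; now {16, 15, 9, 8}
insert 13 → {16, 15, 13, 9, 8}
insert 30 → {30, 16, 15, 13, 9, 8}
insert 11 → {30, 16, 15, 13, 11, 9, 8}
insert 28 → {30, 28, 16, 15, 13, 11, 9, 8}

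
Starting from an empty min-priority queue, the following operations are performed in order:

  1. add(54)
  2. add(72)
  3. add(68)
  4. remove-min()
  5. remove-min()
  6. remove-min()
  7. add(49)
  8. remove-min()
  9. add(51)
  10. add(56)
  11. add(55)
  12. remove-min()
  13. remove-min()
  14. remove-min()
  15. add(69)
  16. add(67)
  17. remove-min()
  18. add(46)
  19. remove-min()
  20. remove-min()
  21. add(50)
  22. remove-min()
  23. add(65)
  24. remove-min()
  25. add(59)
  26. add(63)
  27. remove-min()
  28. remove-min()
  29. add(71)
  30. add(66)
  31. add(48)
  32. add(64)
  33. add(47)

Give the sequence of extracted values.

insert 54 → {54}
insert 72 → {54, 72}
insert 68 → {54, 68, 72}
remove-min → 54; now {68, 72}
remove-min → 68; now {72}
remove-min → 72; now {}
insert 49 → {49}
remove-min → 49; now {}
insert 51 → {51}
insert 56 → {51, 56}
insert 55 → {51, 55, 56}
remove-min → 51; now {55, 56}
remove-min → 55; now {56}
remove-min → 56; now {}
insert 69 → {69}
insert 67 → {67, 69}
remove-min → 67; now {69}
insert 46 → {46, 69}
remove-min → 46; now {69}
remove-min → 69; now {}
insert 50 → {50}
remove-min → 50; now {}
insert 65 → {65}
remove-min → 65; now {}
insert 59 → {59}
insert 63 → {59, 63}
remove-min → 59; now {63}
remove-min → 63; now {}
insert 71 → {71}
insert 66 → {66, 71}
insert 48 → {48, 66, 71}
insert 64 → {48, 64, 66, 71}
insert 47 → {47, 48, 64, 66, 71}

[54, 68, 72, 49, 51, 55, 56, 67, 46, 69, 50, 65, 59, 63]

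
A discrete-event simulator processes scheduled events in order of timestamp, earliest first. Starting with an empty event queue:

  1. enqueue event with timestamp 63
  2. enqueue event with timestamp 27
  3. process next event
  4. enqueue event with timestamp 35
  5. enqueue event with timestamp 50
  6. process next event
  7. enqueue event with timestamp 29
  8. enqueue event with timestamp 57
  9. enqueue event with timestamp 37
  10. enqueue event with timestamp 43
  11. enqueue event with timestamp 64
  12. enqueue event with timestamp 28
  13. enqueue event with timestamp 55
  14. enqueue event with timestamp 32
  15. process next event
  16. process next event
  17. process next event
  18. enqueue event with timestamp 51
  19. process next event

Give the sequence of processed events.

27, 35, 28, 29, 32, 37

insert 63 → {63}
insert 27 → {27, 63}
process next event → 27; now {63}
insert 35 → {35, 63}
insert 50 → {35, 50, 63}
process next event → 35; now {50, 63}
insert 29 → {29, 50, 63}
insert 57 → {29, 50, 57, 63}
insert 37 → {29, 37, 50, 57, 63}
insert 43 → {29, 37, 43, 50, 57, 63}
insert 64 → {29, 37, 43, 50, 57, 63, 64}
insert 28 → {28, 29, 37, 43, 50, 57, 63, 64}
insert 55 → {28, 29, 37, 43, 50, 55, 57, 63, 64}
insert 32 → {28, 29, 32, 37, 43, 50, 55, 57, 63, 64}
process next event → 28; now {29, 32, 37, 43, 50, 55, 57, 63, 64}
process next event → 29; now {32, 37, 43, 50, 55, 57, 63, 64}
process next event → 32; now {37, 43, 50, 55, 57, 63, 64}
insert 51 → {37, 43, 50, 51, 55, 57, 63, 64}
process next event → 37; now {43, 50, 51, 55, 57, 63, 64}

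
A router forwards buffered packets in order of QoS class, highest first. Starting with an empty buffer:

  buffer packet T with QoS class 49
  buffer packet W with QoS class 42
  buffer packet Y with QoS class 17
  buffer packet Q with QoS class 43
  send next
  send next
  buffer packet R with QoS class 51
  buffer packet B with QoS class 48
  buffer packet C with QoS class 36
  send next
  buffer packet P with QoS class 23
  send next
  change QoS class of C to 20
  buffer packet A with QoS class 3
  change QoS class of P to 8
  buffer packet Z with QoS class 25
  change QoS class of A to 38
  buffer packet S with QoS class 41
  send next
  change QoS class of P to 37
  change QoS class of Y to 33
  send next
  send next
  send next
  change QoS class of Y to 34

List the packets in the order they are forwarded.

T → Q → R → B → W → S → A → P

add T (QoS class 49) → {T:49}
add W (QoS class 42) → {T:49, W:42}
add Y (QoS class 17) → {T:49, W:42, Y:17}
add Q (QoS class 43) → {T:49, Q:43, W:42, Y:17}
send next → T; now {Q:43, W:42, Y:17}
send next → Q; now {W:42, Y:17}
add R (QoS class 51) → {R:51, W:42, Y:17}
add B (QoS class 48) → {R:51, B:48, W:42, Y:17}
add C (QoS class 36) → {R:51, B:48, W:42, C:36, Y:17}
send next → R; now {B:48, W:42, C:36, Y:17}
add P (QoS class 23) → {B:48, W:42, C:36, P:23, Y:17}
send next → B; now {W:42, C:36, P:23, Y:17}
update C to QoS class 20 → {W:42, P:23, C:20, Y:17}
add A (QoS class 3) → {W:42, P:23, C:20, Y:17, A:3}
update P to QoS class 8 → {W:42, C:20, Y:17, P:8, A:3}
add Z (QoS class 25) → {W:42, Z:25, C:20, Y:17, P:8, A:3}
update A to QoS class 38 → {W:42, A:38, Z:25, C:20, Y:17, P:8}
add S (QoS class 41) → {W:42, S:41, A:38, Z:25, C:20, Y:17, P:8}
send next → W; now {S:41, A:38, Z:25, C:20, Y:17, P:8}
update P to QoS class 37 → {S:41, A:38, P:37, Z:25, C:20, Y:17}
update Y to QoS class 33 → {S:41, A:38, P:37, Y:33, Z:25, C:20}
send next → S; now {A:38, P:37, Y:33, Z:25, C:20}
send next → A; now {P:37, Y:33, Z:25, C:20}
send next → P; now {Y:33, Z:25, C:20}
update Y to QoS class 34 → {Y:34, Z:25, C:20}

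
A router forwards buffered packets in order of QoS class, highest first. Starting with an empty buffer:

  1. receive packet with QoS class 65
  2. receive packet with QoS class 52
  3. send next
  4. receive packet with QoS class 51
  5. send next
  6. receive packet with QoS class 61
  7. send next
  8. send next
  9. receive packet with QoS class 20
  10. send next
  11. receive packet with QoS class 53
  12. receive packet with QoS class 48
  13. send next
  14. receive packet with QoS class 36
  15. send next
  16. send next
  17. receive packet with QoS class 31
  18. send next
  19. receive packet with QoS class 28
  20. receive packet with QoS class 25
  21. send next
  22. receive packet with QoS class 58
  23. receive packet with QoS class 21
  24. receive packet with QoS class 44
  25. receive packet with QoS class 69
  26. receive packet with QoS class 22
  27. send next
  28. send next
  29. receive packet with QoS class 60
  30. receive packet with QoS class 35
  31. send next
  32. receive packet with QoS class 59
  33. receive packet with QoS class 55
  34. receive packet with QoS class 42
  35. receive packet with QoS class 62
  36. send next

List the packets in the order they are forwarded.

insert 65 → {65}
insert 52 → {65, 52}
send next → 65; now {52}
insert 51 → {52, 51}
send next → 52; now {51}
insert 61 → {61, 51}
send next → 61; now {51}
send next → 51; now {}
insert 20 → {20}
send next → 20; now {}
insert 53 → {53}
insert 48 → {53, 48}
send next → 53; now {48}
insert 36 → {48, 36}
send next → 48; now {36}
send next → 36; now {}
insert 31 → {31}
send next → 31; now {}
insert 28 → {28}
insert 25 → {28, 25}
send next → 28; now {25}
insert 58 → {58, 25}
insert 21 → {58, 25, 21}
insert 44 → {58, 44, 25, 21}
insert 69 → {69, 58, 44, 25, 21}
insert 22 → {69, 58, 44, 25, 22, 21}
send next → 69; now {58, 44, 25, 22, 21}
send next → 58; now {44, 25, 22, 21}
insert 60 → {60, 44, 25, 22, 21}
insert 35 → {60, 44, 35, 25, 22, 21}
send next → 60; now {44, 35, 25, 22, 21}
insert 59 → {59, 44, 35, 25, 22, 21}
insert 55 → {59, 55, 44, 35, 25, 22, 21}
insert 42 → {59, 55, 44, 42, 35, 25, 22, 21}
insert 62 → {62, 59, 55, 44, 42, 35, 25, 22, 21}
send next → 62; now {59, 55, 44, 42, 35, 25, 22, 21}

65 → 52 → 61 → 51 → 20 → 53 → 48 → 36 → 31 → 28 → 69 → 58 → 60 → 62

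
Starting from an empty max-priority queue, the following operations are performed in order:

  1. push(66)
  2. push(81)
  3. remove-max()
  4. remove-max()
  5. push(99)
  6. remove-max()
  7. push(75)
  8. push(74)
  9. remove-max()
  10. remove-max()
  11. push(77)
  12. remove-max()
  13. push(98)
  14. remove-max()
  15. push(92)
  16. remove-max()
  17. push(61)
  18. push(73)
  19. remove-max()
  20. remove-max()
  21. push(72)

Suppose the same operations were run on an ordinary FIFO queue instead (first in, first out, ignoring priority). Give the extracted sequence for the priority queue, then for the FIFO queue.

insert 66 → {66}
insert 81 → {81, 66}
remove-max → 81; now {66}
remove-max → 66; now {}
insert 99 → {99}
remove-max → 99; now {}
insert 75 → {75}
insert 74 → {75, 74}
remove-max → 75; now {74}
remove-max → 74; now {}
insert 77 → {77}
remove-max → 77; now {}
insert 98 → {98}
remove-max → 98; now {}
insert 92 → {92}
remove-max → 92; now {}
insert 61 → {61}
insert 73 → {73, 61}
remove-max → 73; now {61}
remove-max → 61; now {}
insert 72 → {72}

priority queue: 81 → 66 → 99 → 75 → 74 → 77 → 98 → 92 → 73 → 61; FIFO queue: [66, 81, 99, 75, 74, 77, 98, 92, 61, 73]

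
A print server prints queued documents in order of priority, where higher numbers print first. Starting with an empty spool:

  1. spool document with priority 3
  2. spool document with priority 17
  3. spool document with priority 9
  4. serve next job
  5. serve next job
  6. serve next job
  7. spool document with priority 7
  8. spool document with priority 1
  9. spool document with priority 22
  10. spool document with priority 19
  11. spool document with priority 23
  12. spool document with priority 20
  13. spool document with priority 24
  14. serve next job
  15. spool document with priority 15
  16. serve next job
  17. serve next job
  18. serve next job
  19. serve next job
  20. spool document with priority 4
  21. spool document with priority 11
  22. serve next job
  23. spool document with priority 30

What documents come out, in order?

insert 3 → {3}
insert 17 → {17, 3}
insert 9 → {17, 9, 3}
serve next job → 17; now {9, 3}
serve next job → 9; now {3}
serve next job → 3; now {}
insert 7 → {7}
insert 1 → {7, 1}
insert 22 → {22, 7, 1}
insert 19 → {22, 19, 7, 1}
insert 23 → {23, 22, 19, 7, 1}
insert 20 → {23, 22, 20, 19, 7, 1}
insert 24 → {24, 23, 22, 20, 19, 7, 1}
serve next job → 24; now {23, 22, 20, 19, 7, 1}
insert 15 → {23, 22, 20, 19, 15, 7, 1}
serve next job → 23; now {22, 20, 19, 15, 7, 1}
serve next job → 22; now {20, 19, 15, 7, 1}
serve next job → 20; now {19, 15, 7, 1}
serve next job → 19; now {15, 7, 1}
insert 4 → {15, 7, 4, 1}
insert 11 → {15, 11, 7, 4, 1}
serve next job → 15; now {11, 7, 4, 1}
insert 30 → {30, 11, 7, 4, 1}

17 → 9 → 3 → 24 → 23 → 22 → 20 → 19 → 15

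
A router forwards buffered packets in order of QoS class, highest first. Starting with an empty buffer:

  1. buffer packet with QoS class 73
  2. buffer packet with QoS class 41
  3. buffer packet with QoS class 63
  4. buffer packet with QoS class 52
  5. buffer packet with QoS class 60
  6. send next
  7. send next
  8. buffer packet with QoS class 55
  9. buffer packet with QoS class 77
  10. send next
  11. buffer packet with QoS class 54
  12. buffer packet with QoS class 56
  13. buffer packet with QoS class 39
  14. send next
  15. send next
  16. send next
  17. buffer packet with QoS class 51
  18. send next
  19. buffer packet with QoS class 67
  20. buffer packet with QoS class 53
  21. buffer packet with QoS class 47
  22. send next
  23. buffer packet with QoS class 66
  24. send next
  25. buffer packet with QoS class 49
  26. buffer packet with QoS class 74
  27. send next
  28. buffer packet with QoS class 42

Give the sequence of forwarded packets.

73, 63, 77, 60, 56, 55, 54, 67, 66, 74

insert 73 → {73}
insert 41 → {73, 41}
insert 63 → {73, 63, 41}
insert 52 → {73, 63, 52, 41}
insert 60 → {73, 63, 60, 52, 41}
send next → 73; now {63, 60, 52, 41}
send next → 63; now {60, 52, 41}
insert 55 → {60, 55, 52, 41}
insert 77 → {77, 60, 55, 52, 41}
send next → 77; now {60, 55, 52, 41}
insert 54 → {60, 55, 54, 52, 41}
insert 56 → {60, 56, 55, 54, 52, 41}
insert 39 → {60, 56, 55, 54, 52, 41, 39}
send next → 60; now {56, 55, 54, 52, 41, 39}
send next → 56; now {55, 54, 52, 41, 39}
send next → 55; now {54, 52, 41, 39}
insert 51 → {54, 52, 51, 41, 39}
send next → 54; now {52, 51, 41, 39}
insert 67 → {67, 52, 51, 41, 39}
insert 53 → {67, 53, 52, 51, 41, 39}
insert 47 → {67, 53, 52, 51, 47, 41, 39}
send next → 67; now {53, 52, 51, 47, 41, 39}
insert 66 → {66, 53, 52, 51, 47, 41, 39}
send next → 66; now {53, 52, 51, 47, 41, 39}
insert 49 → {53, 52, 51, 49, 47, 41, 39}
insert 74 → {74, 53, 52, 51, 49, 47, 41, 39}
send next → 74; now {53, 52, 51, 49, 47, 41, 39}
insert 42 → {53, 52, 51, 49, 47, 42, 41, 39}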